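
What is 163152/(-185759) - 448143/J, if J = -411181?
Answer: 16161593025/76380571379 ≈ 0.21159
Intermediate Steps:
163152/(-185759) - 448143/J = 163152/(-185759) - 448143/(-411181) = 163152*(-1/185759) - 448143*(-1/411181) = -163152/185759 + 448143/411181 = 16161593025/76380571379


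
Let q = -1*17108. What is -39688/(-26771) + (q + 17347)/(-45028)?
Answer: 1780672995/1205444588 ≈ 1.4772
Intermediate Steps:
q = -17108
-39688/(-26771) + (q + 17347)/(-45028) = -39688/(-26771) + (-17108 + 17347)/(-45028) = -39688*(-1/26771) + 239*(-1/45028) = 39688/26771 - 239/45028 = 1780672995/1205444588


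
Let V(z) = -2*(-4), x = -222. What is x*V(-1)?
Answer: -1776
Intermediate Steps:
V(z) = 8
x*V(-1) = -222*8 = -1776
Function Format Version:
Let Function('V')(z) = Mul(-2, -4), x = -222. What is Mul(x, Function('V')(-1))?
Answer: -1776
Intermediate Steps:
Function('V')(z) = 8
Mul(x, Function('V')(-1)) = Mul(-222, 8) = -1776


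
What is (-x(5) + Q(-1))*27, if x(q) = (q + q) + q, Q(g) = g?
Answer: -432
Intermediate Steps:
x(q) = 3*q (x(q) = 2*q + q = 3*q)
(-x(5) + Q(-1))*27 = (-3*5 - 1)*27 = (-1*15 - 1)*27 = (-15 - 1)*27 = -16*27 = -432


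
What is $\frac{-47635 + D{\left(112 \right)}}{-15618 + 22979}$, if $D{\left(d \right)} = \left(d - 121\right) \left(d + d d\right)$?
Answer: $- \frac{161539}{7361} \approx -21.945$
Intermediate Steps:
$D{\left(d \right)} = \left(-121 + d\right) \left(d + d^{2}\right)$
$\frac{-47635 + D{\left(112 \right)}}{-15618 + 22979} = \frac{-47635 + 112 \left(-121 + 112^{2} - 13440\right)}{-15618 + 22979} = \frac{-47635 + 112 \left(-121 + 12544 - 13440\right)}{7361} = \left(-47635 + 112 \left(-1017\right)\right) \frac{1}{7361} = \left(-47635 - 113904\right) \frac{1}{7361} = \left(-161539\right) \frac{1}{7361} = - \frac{161539}{7361}$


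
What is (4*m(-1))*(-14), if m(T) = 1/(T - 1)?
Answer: 28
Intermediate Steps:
m(T) = 1/(-1 + T)
(4*m(-1))*(-14) = (4/(-1 - 1))*(-14) = (4/(-2))*(-14) = (4*(-½))*(-14) = -2*(-14) = 28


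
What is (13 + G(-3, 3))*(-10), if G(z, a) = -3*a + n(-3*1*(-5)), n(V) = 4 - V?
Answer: 70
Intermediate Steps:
G(z, a) = -11 - 3*a (G(z, a) = -3*a + (4 - (-3*1)*(-5)) = -3*a + (4 - (-3)*(-5)) = -3*a + (4 - 1*15) = -3*a + (4 - 15) = -3*a - 11 = -11 - 3*a)
(13 + G(-3, 3))*(-10) = (13 + (-11 - 3*3))*(-10) = (13 + (-11 - 9))*(-10) = (13 - 20)*(-10) = -7*(-10) = 70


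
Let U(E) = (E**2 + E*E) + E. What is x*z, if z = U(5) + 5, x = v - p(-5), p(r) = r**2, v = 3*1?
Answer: -1320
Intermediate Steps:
v = 3
U(E) = E + 2*E**2 (U(E) = (E**2 + E**2) + E = 2*E**2 + E = E + 2*E**2)
x = -22 (x = 3 - 1*(-5)**2 = 3 - 1*25 = 3 - 25 = -22)
z = 60 (z = 5*(1 + 2*5) + 5 = 5*(1 + 10) + 5 = 5*11 + 5 = 55 + 5 = 60)
x*z = -22*60 = -1320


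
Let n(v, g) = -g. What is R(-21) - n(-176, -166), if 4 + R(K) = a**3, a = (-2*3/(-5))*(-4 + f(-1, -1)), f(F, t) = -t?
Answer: -27082/125 ≈ -216.66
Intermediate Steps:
a = -18/5 (a = (-2*3/(-5))*(-4 - 1*(-1)) = (-6*(-1/5))*(-4 + 1) = (6/5)*(-3) = -18/5 ≈ -3.6000)
R(K) = -6332/125 (R(K) = -4 + (-18/5)**3 = -4 - 5832/125 = -6332/125)
R(-21) - n(-176, -166) = -6332/125 - (-1)*(-166) = -6332/125 - 1*166 = -6332/125 - 166 = -27082/125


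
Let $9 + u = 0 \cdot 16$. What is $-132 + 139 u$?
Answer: $-1383$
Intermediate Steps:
$u = -9$ ($u = -9 + 0 \cdot 16 = -9 + 0 = -9$)
$-132 + 139 u = -132 + 139 \left(-9\right) = -132 - 1251 = -1383$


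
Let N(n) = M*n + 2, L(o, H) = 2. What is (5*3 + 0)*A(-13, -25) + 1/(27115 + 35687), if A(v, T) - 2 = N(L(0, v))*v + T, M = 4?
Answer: -144130589/62802 ≈ -2295.0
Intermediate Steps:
N(n) = 2 + 4*n (N(n) = 4*n + 2 = 2 + 4*n)
A(v, T) = 2 + T + 10*v (A(v, T) = 2 + ((2 + 4*2)*v + T) = 2 + ((2 + 8)*v + T) = 2 + (10*v + T) = 2 + (T + 10*v) = 2 + T + 10*v)
(5*3 + 0)*A(-13, -25) + 1/(27115 + 35687) = (5*3 + 0)*(2 - 25 + 10*(-13)) + 1/(27115 + 35687) = (15 + 0)*(2 - 25 - 130) + 1/62802 = 15*(-153) + 1/62802 = -2295 + 1/62802 = -144130589/62802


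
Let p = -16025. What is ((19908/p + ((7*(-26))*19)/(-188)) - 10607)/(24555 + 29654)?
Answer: -15952018577/81657727150 ≈ -0.19535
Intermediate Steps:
((19908/p + ((7*(-26))*19)/(-188)) - 10607)/(24555 + 29654) = ((19908/(-16025) + ((7*(-26))*19)/(-188)) - 10607)/(24555 + 29654) = ((19908*(-1/16025) - 182*19*(-1/188)) - 10607)/54209 = ((-19908/16025 - 3458*(-1/188)) - 10607)*(1/54209) = ((-19908/16025 + 1729/94) - 10607)*(1/54209) = (25835873/1506350 - 10607)*(1/54209) = -15952018577/1506350*1/54209 = -15952018577/81657727150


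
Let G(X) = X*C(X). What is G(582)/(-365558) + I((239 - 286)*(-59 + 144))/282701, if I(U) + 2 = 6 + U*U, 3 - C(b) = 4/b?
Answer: 2916911908020/51671806079 ≈ 56.451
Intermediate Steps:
C(b) = 3 - 4/b
I(U) = 4 + U² (I(U) = -2 + (6 + U*U) = -2 + (6 + U²) = 4 + U²)
G(X) = X*(3 - 4/X)
G(582)/(-365558) + I((239 - 286)*(-59 + 144))/282701 = (-4 + 3*582)/(-365558) + (4 + ((239 - 286)*(-59 + 144))²)/282701 = (-4 + 1746)*(-1/365558) + (4 + (-47*85)²)*(1/282701) = 1742*(-1/365558) + (4 + (-3995)²)*(1/282701) = -871/182779 + (4 + 15960025)*(1/282701) = -871/182779 + 15960029*(1/282701) = -871/182779 + 15960029/282701 = 2916911908020/51671806079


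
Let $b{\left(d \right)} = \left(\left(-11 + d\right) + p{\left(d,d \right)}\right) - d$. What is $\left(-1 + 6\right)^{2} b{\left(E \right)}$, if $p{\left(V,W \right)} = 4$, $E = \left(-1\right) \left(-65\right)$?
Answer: $-175$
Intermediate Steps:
$E = 65$
$b{\left(d \right)} = -7$ ($b{\left(d \right)} = \left(\left(-11 + d\right) + 4\right) - d = \left(-7 + d\right) - d = -7$)
$\left(-1 + 6\right)^{2} b{\left(E \right)} = \left(-1 + 6\right)^{2} \left(-7\right) = 5^{2} \left(-7\right) = 25 \left(-7\right) = -175$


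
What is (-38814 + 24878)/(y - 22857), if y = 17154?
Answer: 13936/5703 ≈ 2.4436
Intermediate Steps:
(-38814 + 24878)/(y - 22857) = (-38814 + 24878)/(17154 - 22857) = -13936/(-5703) = -13936*(-1/5703) = 13936/5703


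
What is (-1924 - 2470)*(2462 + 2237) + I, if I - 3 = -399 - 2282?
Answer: -20650084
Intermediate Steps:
I = -2678 (I = 3 + (-399 - 2282) = 3 - 2681 = -2678)
(-1924 - 2470)*(2462 + 2237) + I = (-1924 - 2470)*(2462 + 2237) - 2678 = -4394*4699 - 2678 = -20647406 - 2678 = -20650084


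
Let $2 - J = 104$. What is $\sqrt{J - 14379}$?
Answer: $3 i \sqrt{1609} \approx 120.34 i$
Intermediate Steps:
$J = -102$ ($J = 2 - 104 = -102$)
$\sqrt{J - 14379} = \sqrt{-102 - 14379} = \sqrt{-14481} = 3 i \sqrt{1609}$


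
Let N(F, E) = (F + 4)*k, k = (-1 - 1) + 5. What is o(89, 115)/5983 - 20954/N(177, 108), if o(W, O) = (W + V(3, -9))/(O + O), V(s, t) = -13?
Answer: -14417274296/373608435 ≈ -38.589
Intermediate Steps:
k = 3 (k = -2 + 5 = 3)
N(F, E) = 12 + 3*F (N(F, E) = (F + 4)*3 = (4 + F)*3 = 12 + 3*F)
o(W, O) = (-13 + W)/(2*O) (o(W, O) = (W - 13)/(O + O) = (-13 + W)/((2*O)) = (-13 + W)*(1/(2*O)) = (-13 + W)/(2*O))
o(89, 115)/5983 - 20954/N(177, 108) = ((1/2)*(-13 + 89)/115)/5983 - 20954/(12 + 3*177) = ((1/2)*(1/115)*76)*(1/5983) - 20954/(12 + 531) = (38/115)*(1/5983) - 20954/543 = 38/688045 - 20954*1/543 = 38/688045 - 20954/543 = -14417274296/373608435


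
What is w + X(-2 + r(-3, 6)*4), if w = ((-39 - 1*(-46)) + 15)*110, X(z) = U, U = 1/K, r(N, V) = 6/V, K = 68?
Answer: 164561/68 ≈ 2420.0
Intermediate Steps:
U = 1/68 ≈ 0.014706
X(z) = 1/68
w = 2420 (w = ((-39 + 46) + 15)*110 = (7 + 15)*110 = 22*110 = 2420)
w + X(-2 + r(-3, 6)*4) = 2420 + 1/68 = 164561/68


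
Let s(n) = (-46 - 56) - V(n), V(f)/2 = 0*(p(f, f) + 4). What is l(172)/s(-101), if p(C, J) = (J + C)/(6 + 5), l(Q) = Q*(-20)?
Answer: 1720/51 ≈ 33.725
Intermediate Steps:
l(Q) = -20*Q
p(C, J) = C/11 + J/11 (p(C, J) = (C + J)/11 = (C + J)*(1/11) = C/11 + J/11)
V(f) = 0 (V(f) = 2*(0*((f/11 + f/11) + 4)) = 2*(0*(2*f/11 + 4)) = 2*(0*(4 + 2*f/11)) = 2*0 = 0)
s(n) = -102 (s(n) = (-46 - 56) - 1*0 = -102 + 0 = -102)
l(172)/s(-101) = -20*172/(-102) = -3440*(-1/102) = 1720/51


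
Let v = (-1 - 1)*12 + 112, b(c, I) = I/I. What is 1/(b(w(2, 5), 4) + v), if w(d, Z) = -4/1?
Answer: 1/89 ≈ 0.011236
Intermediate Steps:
w(d, Z) = -4 (w(d, Z) = -4*1 = -4)
b(c, I) = 1
v = 88 (v = -2*12 + 112 = -24 + 112 = 88)
1/(b(w(2, 5), 4) + v) = 1/(1 + 88) = 1/89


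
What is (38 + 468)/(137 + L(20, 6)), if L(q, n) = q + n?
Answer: 506/163 ≈ 3.1043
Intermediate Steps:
L(q, n) = n + q
(38 + 468)/(137 + L(20, 6)) = (38 + 468)/(137 + (6 + 20)) = 506/(137 + 26) = 506/163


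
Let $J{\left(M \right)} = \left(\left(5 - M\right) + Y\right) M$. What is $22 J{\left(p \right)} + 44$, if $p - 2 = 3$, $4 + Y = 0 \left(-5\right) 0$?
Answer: $-396$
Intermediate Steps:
$Y = -4$ ($Y = -4 + 0 \left(-5\right) 0 = -4 + 0 \cdot 0 = -4 + 0 = -4$)
$p = 5$ ($p = 2 + 3 = 5$)
$J{\left(M \right)} = M \left(1 - M\right)$ ($J{\left(M \right)} = \left(\left(5 - M\right) - 4\right) M = \left(1 - M\right) M = M \left(1 - M\right)$)
$22 J{\left(p \right)} + 44 = 22 \cdot 5 \left(1 - 5\right) + 44 = 22 \cdot 5 \left(-4\right) + 44 = 22 \left(-20\right) + 44 = -440 + 44 = -396$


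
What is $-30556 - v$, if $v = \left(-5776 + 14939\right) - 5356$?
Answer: $-34363$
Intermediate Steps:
$v = 3807$ ($v = 9163 + \left(-6613 + 1257\right) = 9163 - 5356 = 3807$)
$-30556 - v = -30556 - 3807 = -34363$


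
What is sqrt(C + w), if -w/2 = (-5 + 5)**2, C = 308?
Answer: 2*sqrt(77) ≈ 17.550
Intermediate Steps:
w = 0 (w = -2*(-5 + 5)**2 = -2*0**2 = -2*0 = 0)
sqrt(C + w) = sqrt(308 + 0) = sqrt(308) = 2*sqrt(77)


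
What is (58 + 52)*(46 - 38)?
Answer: 880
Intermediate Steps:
(58 + 52)*(46 - 38) = 110*8 = 880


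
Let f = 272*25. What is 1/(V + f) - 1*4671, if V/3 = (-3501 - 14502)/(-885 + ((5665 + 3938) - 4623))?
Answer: -14424042874/3087999 ≈ -4671.0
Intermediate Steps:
f = 6800
V = -6001/455 (V = 3*((-3501 - 14502)/(-885 + ((5665 + 3938) - 4623))) = 3*(-18003/(-885 + (9603 - 4623))) = 3*(-18003/(-885 + 4980)) = 3*(-18003/4095) = 3*(-18003*1/4095) = 3*(-6001/1365) = -6001/455 ≈ -13.189)
1/(V + f) - 1*4671 = 1/(-6001/455 + 6800) - 1*4671 = 1/(3087999/455) - 4671 = 455/3087999 - 4671 = -14424042874/3087999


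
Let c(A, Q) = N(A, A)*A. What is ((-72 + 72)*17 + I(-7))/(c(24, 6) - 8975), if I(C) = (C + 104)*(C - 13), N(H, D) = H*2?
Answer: 1940/7823 ≈ 0.24799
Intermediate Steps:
N(H, D) = 2*H
I(C) = (-13 + C)*(104 + C) (I(C) = (104 + C)*(-13 + C) = (-13 + C)*(104 + C))
c(A, Q) = 2*A**2 (c(A, Q) = (2*A)*A = 2*A**2)
((-72 + 72)*17 + I(-7))/(c(24, 6) - 8975) = ((-72 + 72)*17 + (-1352 + (-7)**2 + 91*(-7)))/(2*24**2 - 8975) = (0*17 + (-1352 + 49 - 637))/(2*576 - 8975) = (0 - 1940)/(1152 - 8975) = -1940/(-7823) = -1940*(-1/7823) = 1940/7823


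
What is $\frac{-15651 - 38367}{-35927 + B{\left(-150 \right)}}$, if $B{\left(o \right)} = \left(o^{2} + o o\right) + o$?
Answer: $- \frac{54018}{8923} \approx -6.0538$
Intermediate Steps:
$B{\left(o \right)} = o + 2 o^{2}$ ($B{\left(o \right)} = \left(o^{2} + o^{2}\right) + o = 2 o^{2} + o = o + 2 o^{2}$)
$\frac{-15651 - 38367}{-35927 + B{\left(-150 \right)}} = \frac{-15651 - 38367}{-35927 - 150 \left(1 + 2 \left(-150\right)\right)} = - \frac{54018}{-35927 - 150 \left(1 - 300\right)} = - \frac{54018}{-35927 - -44850} = - \frac{54018}{-35927 + 44850} = - \frac{54018}{8923}$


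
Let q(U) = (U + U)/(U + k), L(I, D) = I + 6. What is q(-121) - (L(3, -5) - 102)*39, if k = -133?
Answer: 460750/127 ≈ 3628.0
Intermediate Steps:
L(I, D) = 6 + I
q(U) = 2*U/(-133 + U) (q(U) = (U + U)/(U - 133) = (2*U)/(-133 + U) = 2*U/(-133 + U))
q(-121) - (L(3, -5) - 102)*39 = 2*(-121)/(-133 - 121) - ((6 + 3) - 102)*39 = 2*(-121)/(-254) - (9 - 102)*39 = 2*(-121)*(-1/254) - (-93)*39 = 121/127 - 1*(-3627) = 121/127 + 3627 = 460750/127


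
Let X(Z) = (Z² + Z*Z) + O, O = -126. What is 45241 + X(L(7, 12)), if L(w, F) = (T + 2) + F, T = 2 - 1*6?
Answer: 45315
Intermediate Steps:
T = -4 (T = 2 - 6 = -4)
L(w, F) = -2 + F (L(w, F) = (-4 + 2) + F = -2 + F)
X(Z) = -126 + 2*Z² (X(Z) = (Z² + Z*Z) - 126 = (Z² + Z²) - 126 = 2*Z² - 126 = -126 + 2*Z²)
45241 + X(L(7, 12)) = 45241 + (-126 + 2*(-2 + 12)²) = 45241 + (-126 + 2*10²) = 45241 + (-126 + 2*100) = 45241 + (-126 + 200) = 45241 + 74 = 45315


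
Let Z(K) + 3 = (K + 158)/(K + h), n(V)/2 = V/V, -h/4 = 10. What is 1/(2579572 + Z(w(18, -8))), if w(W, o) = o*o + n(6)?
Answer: 13/33534509 ≈ 3.8766e-7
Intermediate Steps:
h = -40 (h = -4*10 = -40)
n(V) = 2 (n(V) = 2*(V/V) = 2*1 = 2)
w(W, o) = 2 + o**2 (w(W, o) = o*o + 2 = o**2 + 2 = 2 + o**2)
Z(K) = -3 + (158 + K)/(-40 + K) (Z(K) = -3 + (K + 158)/(K - 40) = -3 + (158 + K)/(-40 + K))
1/(2579572 + Z(w(18, -8))) = 1/(2579572 + 2*(139 - (2 + (-8)**2))/(-40 + (2 + (-8)**2))) = 1/(2579572 + 2*(139 - (2 + 64))/(-40 + (2 + 64))) = 1/(2579572 + 2*(139 - 1*66)/(-40 + 66)) = 1/(2579572 + 2*(139 - 66)/26) = 1/(2579572 + 2*(1/26)*73) = 1/(2579572 + 73/13) = 1/(33534509/13) = 13/33534509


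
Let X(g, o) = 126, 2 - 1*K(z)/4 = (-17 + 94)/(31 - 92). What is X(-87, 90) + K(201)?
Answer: 8482/61 ≈ 139.05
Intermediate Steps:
K(z) = 796/61 (K(z) = 8 - 4*(-17 + 94)/(31 - 92) = 8 - 308/(-61) = 8 - 308*(-1)/61 = 8 - 4*(-77/61) = 8 + 308/61 = 796/61)
X(-87, 90) + K(201) = 126 + 796/61 = 8482/61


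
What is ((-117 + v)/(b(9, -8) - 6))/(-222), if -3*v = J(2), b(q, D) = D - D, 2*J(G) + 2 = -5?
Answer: -695/7992 ≈ -0.086962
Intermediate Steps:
J(G) = -7/2 (J(G) = -1 + (1/2)*(-5) = -1 - 5/2 = -7/2)
b(q, D) = 0
v = 7/6 (v = -1/3*(-7/2) = 7/6 ≈ 1.1667)
((-117 + v)/(b(9, -8) - 6))/(-222) = ((-117 + 7/6)/(0 - 6))/(-222) = -(-695)/(1332*(-6)) = -(-695)*(-1)/(1332*6) = -1/222*695/36 = -695/7992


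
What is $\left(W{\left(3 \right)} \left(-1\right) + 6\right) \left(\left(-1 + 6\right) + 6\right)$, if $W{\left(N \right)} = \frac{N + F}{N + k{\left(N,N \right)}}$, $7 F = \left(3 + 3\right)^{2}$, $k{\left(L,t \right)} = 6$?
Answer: $\frac{1177}{21} \approx 56.048$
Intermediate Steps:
$F = \frac{36}{7}$ ($F = \frac{\left(3 + 3\right)^{2}}{7} = \frac{6^{2}}{7} = \frac{1}{7} \cdot 36 = \frac{36}{7} \approx 5.1429$)
$W{\left(N \right)} = \frac{\frac{36}{7} + N}{6 + N}$ ($W{\left(N \right)} = \frac{N + \frac{36}{7}}{N + 6} = \frac{\frac{36}{7} + N}{6 + N}$)
$\left(W{\left(3 \right)} \left(-1\right) + 6\right) \left(\left(-1 + 6\right) + 6\right) = \left(\frac{\frac{36}{7} + 3}{6 + 3} \left(-1\right) + 6\right) \left(\left(-1 + 6\right) + 6\right) = \left(\frac{1}{9} \cdot \frac{57}{7} \left(-1\right) + 6\right) \left(5 + 6\right) = \left(\frac{1}{9} \cdot \frac{57}{7} \left(-1\right) + 6\right) 11 = \left(\frac{19}{21} \left(-1\right) + 6\right) 11 = \left(- \frac{19}{21} + 6\right) 11 = \frac{107}{21} \cdot 11 = \frac{1177}{21}$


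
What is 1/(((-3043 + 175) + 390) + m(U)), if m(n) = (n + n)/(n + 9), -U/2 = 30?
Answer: -17/42086 ≈ -0.00040393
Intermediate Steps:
U = -60 (U = -2*30 = -60)
m(n) = 2*n/(9 + n) (m(n) = (2*n)/(9 + n) = 2*n/(9 + n))
1/(((-3043 + 175) + 390) + m(U)) = 1/(((-3043 + 175) + 390) + 2*(-60)/(9 - 60)) = 1/((-2868 + 390) + 2*(-60)/(-51)) = 1/(-2478 + 2*(-60)*(-1/51)) = 1/(-2478 + 40/17) = 1/(-42086/17) = -17/42086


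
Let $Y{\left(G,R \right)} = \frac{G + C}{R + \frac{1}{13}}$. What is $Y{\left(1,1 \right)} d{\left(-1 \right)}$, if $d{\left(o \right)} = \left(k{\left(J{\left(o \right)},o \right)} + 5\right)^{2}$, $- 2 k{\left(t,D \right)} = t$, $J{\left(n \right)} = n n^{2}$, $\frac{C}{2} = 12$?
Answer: $\frac{39325}{56} \approx 702.23$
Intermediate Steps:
$C = 24$ ($C = 2 \cdot 12 = 24$)
$J{\left(n \right)} = n^{3}$
$k{\left(t,D \right)} = - \frac{t}{2}$
$Y{\left(G,R \right)} = \frac{24 + G}{\frac{1}{13} + R}$ ($Y{\left(G,R \right)} = \frac{G + 24}{R + \frac{1}{13}} = \frac{24 + G}{R + \frac{1}{13}} = \frac{24 + G}{\frac{1}{13} + R}$)
$d{\left(o \right)} = \left(5 - \frac{o^{3}}{2}\right)^{2}$ ($d{\left(o \right)} = \left(- \frac{o^{3}}{2} + 5\right)^{2} = \left(5 - \frac{o^{3}}{2}\right)^{2}$)
$Y{\left(1,1 \right)} d{\left(-1 \right)} = \frac{13 \left(24 + 1\right)}{1 + 13 \cdot 1} \frac{\left(-10 + \left(-1\right)^{3}\right)^{2}}{4} = 13 \frac{1}{1 + 13} \cdot 25 \frac{\left(-10 - 1\right)^{2}}{4} = 13 \cdot \frac{1}{14} \cdot 25 \frac{\left(-11\right)^{2}}{4} = 13 \cdot \frac{1}{14} \cdot 25 \cdot \frac{1}{4} \cdot 121 = \frac{325}{14} \cdot \frac{121}{4} = \frac{39325}{56}$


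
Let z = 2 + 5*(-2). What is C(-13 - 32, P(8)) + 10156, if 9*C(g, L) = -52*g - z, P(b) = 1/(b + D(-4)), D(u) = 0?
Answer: 93752/9 ≈ 10417.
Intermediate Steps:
P(b) = 1/b (P(b) = 1/(b + 0) = 1/b)
z = -8 (z = 2 - 10 = -8)
C(g, L) = 8/9 - 52*g/9 (C(g, L) = (-52*g - 1*(-8))/9 = (-52*g + 8)/9 = (8 - 52*g)/9 = 8/9 - 52*g/9)
C(-13 - 32, P(8)) + 10156 = (8/9 - 52*(-13 - 32)/9) + 10156 = (8/9 - 52/9*(-45)) + 10156 = (8/9 + 260) + 10156 = 2348/9 + 10156 = 93752/9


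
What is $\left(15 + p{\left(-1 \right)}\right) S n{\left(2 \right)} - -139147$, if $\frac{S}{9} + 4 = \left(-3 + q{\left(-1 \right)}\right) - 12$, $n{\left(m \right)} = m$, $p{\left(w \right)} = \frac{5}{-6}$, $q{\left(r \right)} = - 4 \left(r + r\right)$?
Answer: $136342$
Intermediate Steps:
$q{\left(r \right)} = - 8 r$ ($q{\left(r \right)} = - 4 \cdot 2 r = - 8 r$)
$p{\left(w \right)} = - \frac{5}{6}$ ($p{\left(w \right)} = 5 \left(- \frac{1}{6}\right) = - \frac{5}{6}$)
$S = -99$ ($S = -36 + 9 \left(\left(-3 - -8\right) - 12\right) = -36 + 9 \left(\left(-3 + 8\right) - 12\right) = -36 + 9 \left(5 - 12\right) = -36 + 9 \left(-7\right) = -36 - 63 = -99$)
$\left(15 + p{\left(-1 \right)}\right) S n{\left(2 \right)} - -139147 = \left(15 - \frac{5}{6}\right) \left(-99\right) 2 - -139147 = \frac{85}{6} \left(-99\right) 2 + 139147 = \left(- \frac{2805}{2}\right) 2 + 139147 = -2805 + 139147 = 136342$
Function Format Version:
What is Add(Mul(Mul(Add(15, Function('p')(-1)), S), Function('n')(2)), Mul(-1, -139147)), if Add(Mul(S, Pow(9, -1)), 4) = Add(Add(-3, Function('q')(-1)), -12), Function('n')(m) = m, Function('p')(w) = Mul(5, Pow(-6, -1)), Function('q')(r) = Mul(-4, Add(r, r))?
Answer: 136342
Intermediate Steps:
Function('q')(r) = Mul(-8, r) (Function('q')(r) = Mul(-4, Mul(2, r)) = Mul(-8, r))
Function('p')(w) = Rational(-5, 6) (Function('p')(w) = Mul(5, Rational(-1, 6)) = Rational(-5, 6))
S = -99 (S = Add(-36, Mul(9, Add(Add(-3, Mul(-8, -1)), -12))) = Add(-36, Mul(9, Add(Add(-3, 8), -12))) = Add(-36, Mul(9, Add(5, -12))) = Add(-36, Mul(9, -7)) = Add(-36, -63) = -99)
Add(Mul(Mul(Add(15, Function('p')(-1)), S), Function('n')(2)), Mul(-1, -139147)) = Add(Mul(Mul(Add(15, Rational(-5, 6)), -99), 2), Mul(-1, -139147)) = Add(Mul(Mul(Rational(85, 6), -99), 2), 139147) = Add(Mul(Rational(-2805, 2), 2), 139147) = Add(-2805, 139147) = 136342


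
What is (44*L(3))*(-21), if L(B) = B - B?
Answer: 0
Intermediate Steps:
L(B) = 0
(44*L(3))*(-21) = (44*0)*(-21) = 0*(-21) = 0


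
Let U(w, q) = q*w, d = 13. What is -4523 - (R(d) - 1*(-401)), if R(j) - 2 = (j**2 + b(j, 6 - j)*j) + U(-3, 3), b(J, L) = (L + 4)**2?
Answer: -5203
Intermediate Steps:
b(J, L) = (4 + L)**2
R(j) = -7 + j**2 + j*(10 - j)**2 (R(j) = 2 + ((j**2 + (4 + (6 - j))**2*j) + 3*(-3)) = 2 + ((j**2 + (10 - j)**2*j) - 9) = 2 + ((j**2 + j*(10 - j)**2) - 9) = 2 + (-9 + j**2 + j*(10 - j)**2) = -7 + j**2 + j*(10 - j)**2)
-4523 - (R(d) - 1*(-401)) = -4523 - ((-7 + 13**2 + 13*(-10 + 13)**2) - 1*(-401)) = -4523 - ((-7 + 169 + 13*3**2) + 401) = -4523 - ((-7 + 169 + 13*9) + 401) = -4523 - ((-7 + 169 + 117) + 401) = -4523 - (279 + 401) = -4523 - 1*680 = -4523 - 680 = -5203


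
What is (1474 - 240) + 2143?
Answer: 3377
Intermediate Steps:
(1474 - 240) + 2143 = 1234 + 2143 = 3377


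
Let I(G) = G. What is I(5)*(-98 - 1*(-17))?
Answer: -405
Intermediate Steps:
I(5)*(-98 - 1*(-17)) = 5*(-98 - 1*(-17)) = 5*(-98 + 17) = 5*(-81) = -405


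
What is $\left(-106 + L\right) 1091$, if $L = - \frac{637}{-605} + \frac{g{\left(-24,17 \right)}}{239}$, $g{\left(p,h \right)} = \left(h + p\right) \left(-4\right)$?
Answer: $- \frac{16537254717}{144595} \approx -1.1437 \cdot 10^{5}$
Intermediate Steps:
$g{\left(p,h \right)} = - 4 h - 4 p$
$L = \frac{169183}{144595}$ ($L = - \frac{637}{-605} + \frac{\left(-4\right) 17 - -96}{239} = \left(-637\right) \left(- \frac{1}{605}\right) + \left(-68 + 96\right) \frac{1}{239} = \frac{637}{605} + 28 \cdot \frac{1}{239} = \frac{637}{605} + \frac{28}{239} = \frac{169183}{144595} \approx 1.17$)
$\left(-106 + L\right) 1091 = \left(-106 + \frac{169183}{144595}\right) 1091 = \left(- \frac{15157887}{144595}\right) 1091 = - \frac{16537254717}{144595}$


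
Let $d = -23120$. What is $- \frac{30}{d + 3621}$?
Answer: $\frac{30}{19499} \approx 0.0015385$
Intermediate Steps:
$- \frac{30}{d + 3621} = - \frac{30}{-23120 + 3621} = - \frac{30}{-19499} = \left(-30\right) \left(- \frac{1}{19499}\right) = \frac{30}{19499}$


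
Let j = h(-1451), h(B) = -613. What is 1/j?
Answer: -1/613 ≈ -0.0016313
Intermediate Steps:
j = -613
1/j = 1/(-613) = -1/613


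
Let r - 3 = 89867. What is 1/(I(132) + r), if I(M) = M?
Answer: 1/90002 ≈ 1.1111e-5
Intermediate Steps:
r = 89870 (r = 3 + 89867 = 89870)
1/(I(132) + r) = 1/(132 + 89870) = 1/90002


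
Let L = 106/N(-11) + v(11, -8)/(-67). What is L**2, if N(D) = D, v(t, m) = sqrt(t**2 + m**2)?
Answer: 50460789/543169 + 212*sqrt(185)/737 ≈ 96.813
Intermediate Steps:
v(t, m) = sqrt(m**2 + t**2)
L = -106/11 - sqrt(185)/67 (L = 106/(-11) + sqrt((-8)**2 + 11**2)/(-67) = 106*(-1/11) + sqrt(64 + 121)*(-1/67) = -106/11 + sqrt(185)*(-1/67) = -106/11 - sqrt(185)/67 ≈ -9.8394)
L**2 = (-106/11 - sqrt(185)/67)**2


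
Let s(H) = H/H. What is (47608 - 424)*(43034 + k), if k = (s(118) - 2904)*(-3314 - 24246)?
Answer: 3777065705376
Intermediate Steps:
s(H) = 1
k = 80006680 (k = (1 - 2904)*(-3314 - 24246) = -2903*(-27560) = 80006680)
(47608 - 424)*(43034 + k) = (47608 - 424)*(43034 + 80006680) = 47184*80049714 = 3777065705376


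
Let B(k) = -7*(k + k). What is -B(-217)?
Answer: -3038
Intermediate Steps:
B(k) = -14*k
-B(-217) = -(-14)*(-217) = -1*3038 = -3038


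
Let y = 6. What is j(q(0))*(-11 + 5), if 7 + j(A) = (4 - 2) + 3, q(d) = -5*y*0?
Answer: 12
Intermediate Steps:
q(d) = 0 (q(d) = -5*6*0 = -30*0 = 0)
j(A) = -2 (j(A) = -7 + ((4 - 2) + 3) = -7 + (2 + 3) = -7 + 5 = -2)
j(q(0))*(-11 + 5) = -2*(-11 + 5) = -2*(-6) = 12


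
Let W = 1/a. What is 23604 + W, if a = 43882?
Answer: 1035790729/43882 ≈ 23604.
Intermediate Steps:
W = 1/43882 ≈ 2.2788e-5
23604 + W = 23604 + 1/43882 = 1035790729/43882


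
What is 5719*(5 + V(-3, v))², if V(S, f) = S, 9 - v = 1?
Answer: 22876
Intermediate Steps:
v = 8 (v = 9 - 1*1 = 9 - 1 = 8)
5719*(5 + V(-3, v))² = 5719*(5 - 3)² = 5719*2² = 5719*4 = 22876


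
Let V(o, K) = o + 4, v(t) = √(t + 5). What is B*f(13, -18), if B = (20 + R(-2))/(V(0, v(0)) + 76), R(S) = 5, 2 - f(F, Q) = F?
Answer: -55/16 ≈ -3.4375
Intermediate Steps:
f(F, Q) = 2 - F
v(t) = √(5 + t)
V(o, K) = 4 + o
B = 5/16 (B = (20 + 5)/((4 + 0) + 76) = 25/(4 + 76) = 25/80 = 25*(1/80) = 5/16 ≈ 0.31250)
B*f(13, -18) = 5*(2 - 1*13)/16 = 5*(2 - 13)/16 = (5/16)*(-11) = -55/16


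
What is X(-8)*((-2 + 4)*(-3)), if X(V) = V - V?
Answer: 0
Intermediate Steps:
X(V) = 0
X(-8)*((-2 + 4)*(-3)) = 0*((-2 + 4)*(-3)) = 0*(2*(-3)) = 0*(-6) = 0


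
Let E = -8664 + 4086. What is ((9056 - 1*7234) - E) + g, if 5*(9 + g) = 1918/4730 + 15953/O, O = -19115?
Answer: 288913897713/45206975 ≈ 6390.9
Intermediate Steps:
E = -4578
g = -410742287/45206975 (g = -9 + (1918/4730 + 15953/(-19115))/5 = -9 + (1918*(1/4730) + 15953*(-1/19115))/5 = -9 + (959/2365 - 15953/19115)/5 = -9 + (⅕)*(-3879512/9041395) = -9 - 3879512/45206975 = -410742287/45206975 ≈ -9.0858)
((9056 - 1*7234) - E) + g = ((9056 - 1*7234) - 1*(-4578)) - 410742287/45206975 = ((9056 - 7234) + 4578) - 410742287/45206975 = (1822 + 4578) - 410742287/45206975 = 6400 - 410742287/45206975 = 288913897713/45206975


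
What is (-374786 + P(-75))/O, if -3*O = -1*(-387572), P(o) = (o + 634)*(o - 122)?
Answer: 1454727/387572 ≈ 3.7534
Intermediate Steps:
P(o) = (-122 + o)*(634 + o) (P(o) = (634 + o)*(-122 + o) = (-122 + o)*(634 + o))
O = -387572/3 (O = -(-1)*(-387572)/3 = -⅓*387572 = -387572/3 ≈ -1.2919e+5)
(-374786 + P(-75))/O = (-374786 + (-77348 + (-75)² + 512*(-75)))/(-387572/3) = (-374786 + (-77348 + 5625 - 38400))*(-3/387572) = (-374786 - 110123)*(-3/387572) = -484909*(-3/387572) = 1454727/387572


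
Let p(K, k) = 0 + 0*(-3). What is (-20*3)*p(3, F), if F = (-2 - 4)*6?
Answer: 0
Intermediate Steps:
F = -36 (F = -6*6 = -36)
p(K, k) = 0 (p(K, k) = 0 + 0 = 0)
(-20*3)*p(3, F) = -20*3*0 = -60*0 = 0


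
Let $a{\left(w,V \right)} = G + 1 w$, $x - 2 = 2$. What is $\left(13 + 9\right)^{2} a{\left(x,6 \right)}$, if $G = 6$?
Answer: $4840$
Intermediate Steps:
$x = 4$ ($x = 2 + 2 = 4$)
$a{\left(w,V \right)} = 6 + w$ ($a{\left(w,V \right)} = 6 + 1 w = 6 + w$)
$\left(13 + 9\right)^{2} a{\left(x,6 \right)} = \left(13 + 9\right)^{2} \left(6 + 4\right) = 22^{2} \cdot 10 = 484 \cdot 10 = 4840$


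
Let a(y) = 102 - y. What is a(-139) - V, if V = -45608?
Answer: 45849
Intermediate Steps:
a(-139) - V = (102 - 1*(-139)) - 1*(-45608) = (102 + 139) + 45608 = 241 + 45608 = 45849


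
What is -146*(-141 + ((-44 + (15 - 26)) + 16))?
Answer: 26280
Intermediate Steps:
-146*(-141 + ((-44 + (15 - 26)) + 16)) = -146*(-141 + ((-44 - 11) + 16)) = -146*(-141 + (-55 + 16)) = -146*(-141 - 39) = -146*(-180) = 26280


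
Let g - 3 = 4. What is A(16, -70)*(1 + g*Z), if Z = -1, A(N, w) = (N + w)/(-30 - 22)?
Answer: -81/13 ≈ -6.2308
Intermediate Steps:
g = 7 (g = 3 + 4 = 7)
A(N, w) = -N/52 - w/52 (A(N, w) = (N + w)/(-52) = (N + w)*(-1/52) = -N/52 - w/52)
A(16, -70)*(1 + g*Z) = (-1/52*16 - 1/52*(-70))*(1 + 7*(-1)) = (-4/13 + 35/26)*(1 - 7) = (27/26)*(-6) = -81/13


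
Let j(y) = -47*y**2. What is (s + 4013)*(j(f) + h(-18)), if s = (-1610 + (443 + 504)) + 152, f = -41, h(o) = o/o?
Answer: -276679012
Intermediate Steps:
h(o) = 1
s = -511 (s = (-1610 + 947) + 152 = -663 + 152 = -511)
(s + 4013)*(j(f) + h(-18)) = (-511 + 4013)*(-47*(-41)**2 + 1) = 3502*(-47*1681 + 1) = 3502*(-79007 + 1) = 3502*(-79006) = -276679012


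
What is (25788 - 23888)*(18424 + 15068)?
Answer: 63634800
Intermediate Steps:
(25788 - 23888)*(18424 + 15068) = 1900*33492 = 63634800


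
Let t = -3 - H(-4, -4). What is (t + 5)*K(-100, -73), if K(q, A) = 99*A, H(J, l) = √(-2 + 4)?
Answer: -14454 + 7227*√2 ≈ -4233.5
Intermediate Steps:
H(J, l) = √2
t = -3 - √2 ≈ -4.4142
(t + 5)*K(-100, -73) = ((-3 - √2) + 5)*(99*(-73)) = (2 - √2)*(-7227) = -14454 + 7227*√2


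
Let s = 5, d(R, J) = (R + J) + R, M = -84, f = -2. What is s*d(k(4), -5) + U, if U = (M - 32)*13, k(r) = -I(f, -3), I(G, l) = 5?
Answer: -1583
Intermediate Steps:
k(r) = -5 (k(r) = -1*5 = -5)
d(R, J) = J + 2*R (d(R, J) = (J + R) + R = J + 2*R)
U = -1508 (U = (-84 - 32)*13 = -116*13 = -1508)
s*d(k(4), -5) + U = 5*(-5 + 2*(-5)) - 1508 = 5*(-5 - 10) - 1508 = 5*(-15) - 1508 = -75 - 1508 = -1583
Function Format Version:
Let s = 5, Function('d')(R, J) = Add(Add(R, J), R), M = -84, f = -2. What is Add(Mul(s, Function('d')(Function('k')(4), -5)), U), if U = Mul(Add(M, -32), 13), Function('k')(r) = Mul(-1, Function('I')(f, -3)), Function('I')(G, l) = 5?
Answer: -1583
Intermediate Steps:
Function('k')(r) = -5 (Function('k')(r) = Mul(-1, 5) = -5)
Function('d')(R, J) = Add(J, Mul(2, R)) (Function('d')(R, J) = Add(Add(J, R), R) = Add(J, Mul(2, R)))
U = -1508 (U = Mul(Add(-84, -32), 13) = Mul(-116, 13) = -1508)
Add(Mul(s, Function('d')(Function('k')(4), -5)), U) = Add(Mul(5, Add(-5, Mul(2, -5))), -1508) = Add(Mul(5, Add(-5, -10)), -1508) = Add(Mul(5, -15), -1508) = Add(-75, -1508) = -1583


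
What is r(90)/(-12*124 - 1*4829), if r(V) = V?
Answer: -90/6317 ≈ -0.014247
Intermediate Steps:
r(90)/(-12*124 - 1*4829) = 90/(-12*124 - 1*4829) = 90/(-1488 - 4829) = 90/(-6317) = 90*(-1/6317) = -90/6317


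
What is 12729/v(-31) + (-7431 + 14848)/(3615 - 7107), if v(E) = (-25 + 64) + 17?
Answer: 11008579/48888 ≈ 225.18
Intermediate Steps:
v(E) = 56 (v(E) = 39 + 17 = 56)
12729/v(-31) + (-7431 + 14848)/(3615 - 7107) = 12729/56 + (-7431 + 14848)/(3615 - 7107) = 12729*(1/56) + 7417/(-3492) = 12729/56 + 7417*(-1/3492) = 12729/56 - 7417/3492 = 11008579/48888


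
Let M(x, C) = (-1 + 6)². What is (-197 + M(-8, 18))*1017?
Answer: -174924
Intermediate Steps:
M(x, C) = 25 (M(x, C) = 5² = 25)
(-197 + M(-8, 18))*1017 = (-197 + 25)*1017 = -172*1017 = -174924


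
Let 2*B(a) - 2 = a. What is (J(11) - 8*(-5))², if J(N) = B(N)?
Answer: 8649/4 ≈ 2162.3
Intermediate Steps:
B(a) = 1 + a/2
J(N) = 1 + N/2
(J(11) - 8*(-5))² = ((1 + (½)*11) - 8*(-5))² = ((1 + 11/2) + 40)² = (13/2 + 40)² = (93/2)² = 8649/4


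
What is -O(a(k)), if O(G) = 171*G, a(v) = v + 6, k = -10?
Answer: 684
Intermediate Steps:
a(v) = 6 + v
-O(a(k)) = -171*(6 - 10) = -171*(-4) = -1*(-684) = 684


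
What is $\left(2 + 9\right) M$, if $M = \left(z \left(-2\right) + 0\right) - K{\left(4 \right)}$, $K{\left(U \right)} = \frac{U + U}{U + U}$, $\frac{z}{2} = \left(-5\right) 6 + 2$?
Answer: $1221$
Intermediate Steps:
$z = -56$ ($z = 2 \left(\left(-5\right) 6 + 2\right) = 2 \left(-30 + 2\right) = 2 \left(-28\right) = -56$)
$K{\left(U \right)} = 1$ ($K{\left(U \right)} = \frac{2 U}{2 U} = 2 U \frac{1}{2 U} = 1$)
$M = 111$ ($M = \left(\left(-56\right) \left(-2\right) + 0\right) - 1 = \left(112 + 0\right) - 1 = 112 - 1 = 111$)
$\left(2 + 9\right) M = \left(2 + 9\right) 111 = 11 \cdot 111 = 1221$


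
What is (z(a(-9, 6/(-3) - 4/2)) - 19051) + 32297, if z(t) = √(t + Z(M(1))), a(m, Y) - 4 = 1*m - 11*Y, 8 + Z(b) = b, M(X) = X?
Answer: 13246 + 4*√2 ≈ 13252.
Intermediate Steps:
Z(b) = -8 + b
a(m, Y) = 4 + m - 11*Y (a(m, Y) = 4 + (1*m - 11*Y) = 4 + (m - 11*Y) = 4 + m - 11*Y)
z(t) = √(-7 + t) (z(t) = √(t + (-8 + 1)) = √(t - 7) = √(-7 + t))
(z(a(-9, 6/(-3) - 4/2)) - 19051) + 32297 = (√(-7 + (4 - 9 - 11*(6/(-3) - 4/2))) - 19051) + 32297 = (√(-7 + (4 - 9 - 11*(6*(-⅓) - 4*½))) - 19051) + 32297 = (√(-7 + (4 - 9 - 11*(-2 - 2))) - 19051) + 32297 = (√(-7 + (4 - 9 - 11*(-4))) - 19051) + 32297 = (√(-7 + (4 - 9 + 44)) - 19051) + 32297 = (√(-7 + 39) - 19051) + 32297 = (√32 - 19051) + 32297 = (4*√2 - 19051) + 32297 = (-19051 + 4*√2) + 32297 = 13246 + 4*√2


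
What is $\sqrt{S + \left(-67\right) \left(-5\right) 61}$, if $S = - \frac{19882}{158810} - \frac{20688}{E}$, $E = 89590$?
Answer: $\frac{\sqrt{35783597840582211810}}{41846435} \approx 142.95$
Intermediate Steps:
$S = - \frac{253334483}{711389395}$ ($S = - \frac{19882}{158810} - \frac{20688}{89590} = \left(-19882\right) \frac{1}{158810} - \frac{10344}{44795} = - \frac{9941}{79405} - \frac{10344}{44795} = - \frac{253334483}{711389395} \approx -0.35611$)
$\sqrt{S + \left(-67\right) \left(-5\right) 61} = \sqrt{- \frac{253334483}{711389395} + \left(-67\right) \left(-5\right) 61} = \sqrt{- \frac{253334483}{711389395} + 335 \cdot 61} = \sqrt{- \frac{253334483}{711389395} + 20435} = \sqrt{\frac{14536988952342}{711389395}} = \frac{\sqrt{35783597840582211810}}{41846435}$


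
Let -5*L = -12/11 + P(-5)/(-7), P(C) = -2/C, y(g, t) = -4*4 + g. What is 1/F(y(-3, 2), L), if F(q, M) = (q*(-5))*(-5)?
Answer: -1/475 ≈ -0.0021053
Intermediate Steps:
y(g, t) = -16 + g
L = 442/1925 (L = -(-12/11 - 2/(-5)/(-7))/5 = -(-12*1/11 - 2*(-1/5)*(-1/7))/5 = -(-12/11 + (2/5)*(-1/7))/5 = -(-12/11 - 2/35)/5 = -1/5*(-442/385) = 442/1925 ≈ 0.22961)
F(q, M) = 25*q (F(q, M) = -5*q*(-5) = 25*q)
1/F(y(-3, 2), L) = 1/(25*(-16 - 3)) = 1/(25*(-19)) = 1/(-475) = -1/475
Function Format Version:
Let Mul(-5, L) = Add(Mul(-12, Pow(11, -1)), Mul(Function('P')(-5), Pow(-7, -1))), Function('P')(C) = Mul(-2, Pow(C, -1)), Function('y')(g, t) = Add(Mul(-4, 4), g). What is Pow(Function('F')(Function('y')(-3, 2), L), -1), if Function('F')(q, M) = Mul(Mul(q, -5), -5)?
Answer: Rational(-1, 475) ≈ -0.0021053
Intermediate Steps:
Function('y')(g, t) = Add(-16, g)
L = Rational(442, 1925) (L = Mul(Rational(-1, 5), Add(Mul(-12, Pow(11, -1)), Mul(Mul(-2, Pow(-5, -1)), Pow(-7, -1)))) = Mul(Rational(-1, 5), Add(Mul(-12, Rational(1, 11)), Mul(Mul(-2, Rational(-1, 5)), Rational(-1, 7)))) = Mul(Rational(-1, 5), Add(Rational(-12, 11), Mul(Rational(2, 5), Rational(-1, 7)))) = Mul(Rational(-1, 5), Add(Rational(-12, 11), Rational(-2, 35))) = Mul(Rational(-1, 5), Rational(-442, 385)) = Rational(442, 1925) ≈ 0.22961)
Function('F')(q, M) = Mul(25, q) (Function('F')(q, M) = Mul(Mul(-5, q), -5) = Mul(25, q))
Pow(Function('F')(Function('y')(-3, 2), L), -1) = Pow(Mul(25, Add(-16, -3)), -1) = Pow(Mul(25, -19), -1) = Pow(-475, -1) = Rational(-1, 475)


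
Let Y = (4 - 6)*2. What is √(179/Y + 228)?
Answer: √733/2 ≈ 13.537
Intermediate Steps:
Y = -4 (Y = -2*2 = -4)
√(179/Y + 228) = √(179/(-4) + 228) = √(179*(-¼) + 228) = √(-179/4 + 228) = √(733/4) = √733/2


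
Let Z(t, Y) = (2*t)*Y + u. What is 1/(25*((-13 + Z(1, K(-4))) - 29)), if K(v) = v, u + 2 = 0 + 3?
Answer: -1/1225 ≈ -0.00081633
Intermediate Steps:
u = 1 (u = -2 + (0 + 3) = -2 + 3 = 1)
Z(t, Y) = 1 + 2*Y*t (Z(t, Y) = (2*t)*Y + 1 = 2*Y*t + 1 = 1 + 2*Y*t)
1/(25*((-13 + Z(1, K(-4))) - 29)) = 1/(25*((-13 + (1 + 2*(-4)*1)) - 29)) = 1/(25*((-13 + (1 - 8)) - 29)) = 1/(25*((-13 - 7) - 29)) = 1/(25*(-20 - 29)) = 1/(25*(-49)) = 1/(-1225) = -1/1225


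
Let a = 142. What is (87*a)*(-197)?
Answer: -2433738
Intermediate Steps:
(87*a)*(-197) = (87*142)*(-197) = 12354*(-197) = -2433738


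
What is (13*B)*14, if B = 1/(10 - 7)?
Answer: 182/3 ≈ 60.667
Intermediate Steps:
B = ⅓ (B = 1/3 = ⅓ ≈ 0.33333)
(13*B)*14 = (13*(⅓))*14 = (13/3)*14 = 182/3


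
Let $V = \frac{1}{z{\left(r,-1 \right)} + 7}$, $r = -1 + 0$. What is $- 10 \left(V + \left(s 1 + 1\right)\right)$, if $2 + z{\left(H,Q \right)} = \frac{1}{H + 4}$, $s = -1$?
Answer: $- \frac{15}{8} \approx -1.875$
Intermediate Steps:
$r = -1$
$z{\left(H,Q \right)} = -2 + \frac{1}{4 + H}$ ($z{\left(H,Q \right)} = -2 + \frac{1}{H + 4} = -2 + \frac{1}{4 + H}$)
$V = \frac{3}{16}$ ($V = \frac{1}{\frac{-7 - -2}{4 - 1} + 7} = \frac{1}{\frac{-7 + 2}{3} + 7} = \frac{1}{\frac{1}{3} \left(-5\right) + 7} = \frac{1}{- \frac{5}{3} + 7} = \frac{1}{\frac{16}{3}} = \frac{3}{16} \approx 0.1875$)
$- 10 \left(V + \left(s 1 + 1\right)\right) = - 10 \left(\frac{3}{16} + \left(\left(-1\right) 1 + 1\right)\right) = - 10 \left(\frac{3}{16} + \left(-1 + 1\right)\right) = - 10 \left(\frac{3}{16} + 0\right) = \left(-10\right) \frac{3}{16} = - \frac{15}{8}$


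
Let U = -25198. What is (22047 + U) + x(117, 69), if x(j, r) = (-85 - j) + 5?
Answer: -3348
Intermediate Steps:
x(j, r) = -80 - j
(22047 + U) + x(117, 69) = (22047 - 25198) + (-80 - 1*117) = -3151 + (-80 - 117) = -3151 - 197 = -3348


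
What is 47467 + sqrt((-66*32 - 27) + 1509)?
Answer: 47467 + 3*I*sqrt(70) ≈ 47467.0 + 25.1*I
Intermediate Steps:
47467 + sqrt((-66*32 - 27) + 1509) = 47467 + sqrt((-2112 - 27) + 1509) = 47467 + sqrt(-2139 + 1509) = 47467 + sqrt(-630) = 47467 + 3*I*sqrt(70)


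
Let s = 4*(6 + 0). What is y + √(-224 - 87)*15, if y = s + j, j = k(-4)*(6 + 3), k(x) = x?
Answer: -12 + 15*I*√311 ≈ -12.0 + 264.53*I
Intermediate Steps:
j = -36 (j = -4*(6 + 3) = -4*9 = -36)
s = 24 (s = 4*6 = 24)
y = -12 (y = 24 - 36 = -12)
y + √(-224 - 87)*15 = -12 + √(-224 - 87)*15 = -12 + √(-311)*15 = -12 + (I*√311)*15 = -12 + 15*I*√311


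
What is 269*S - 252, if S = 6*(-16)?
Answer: -26076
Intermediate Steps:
S = -96
269*S - 252 = 269*(-96) - 252 = -25824 - 252 = -26076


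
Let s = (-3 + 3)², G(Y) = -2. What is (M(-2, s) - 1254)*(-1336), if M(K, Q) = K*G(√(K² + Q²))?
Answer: 1670000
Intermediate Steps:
s = 0 (s = 0² = 0)
M(K, Q) = -2*K (M(K, Q) = K*(-2) = -2*K)
(M(-2, s) - 1254)*(-1336) = (-2*(-2) - 1254)*(-1336) = (4 - 1254)*(-1336) = -1250*(-1336) = 1670000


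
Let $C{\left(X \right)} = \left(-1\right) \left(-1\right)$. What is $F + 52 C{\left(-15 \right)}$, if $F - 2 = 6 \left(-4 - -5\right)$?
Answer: $60$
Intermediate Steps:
$F = 8$ ($F = 2 + 6 \left(-4 - -5\right) = 2 + 6 \left(-4 + 5\right) = 2 + 6 \cdot 1 = 2 + 6 = 8$)
$C{\left(X \right)} = 1$
$F + 52 C{\left(-15 \right)} = 8 + 52 \cdot 1 = 8 + 52 = 60$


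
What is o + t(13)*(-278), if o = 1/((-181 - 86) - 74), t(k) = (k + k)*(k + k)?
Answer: -64083449/341 ≈ -1.8793e+5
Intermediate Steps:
t(k) = 4*k**2 (t(k) = (2*k)*(2*k) = 4*k**2)
o = -1/341 (o = 1/(-267 - 74) = 1/(-341) = -1/341 ≈ -0.0029326)
o + t(13)*(-278) = -1/341 + (4*13**2)*(-278) = -1/341 + (4*169)*(-278) = -1/341 + 676*(-278) = -1/341 - 187928 = -64083449/341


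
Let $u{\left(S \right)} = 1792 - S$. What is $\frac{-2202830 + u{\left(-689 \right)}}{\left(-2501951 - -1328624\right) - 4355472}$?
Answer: $\frac{2200349}{5528799} \approx 0.39798$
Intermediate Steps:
$\frac{-2202830 + u{\left(-689 \right)}}{\left(-2501951 - -1328624\right) - 4355472} = \frac{-2202830 + \left(1792 - -689\right)}{\left(-2501951 - -1328624\right) - 4355472} = \frac{-2202830 + \left(1792 + 689\right)}{\left(-2501951 + 1328624\right) - 4355472} = \frac{-2202830 + 2481}{-1173327 - 4355472} = - \frac{2200349}{-5528799} = \left(-2200349\right) \left(- \frac{1}{5528799}\right) = \frac{2200349}{5528799}$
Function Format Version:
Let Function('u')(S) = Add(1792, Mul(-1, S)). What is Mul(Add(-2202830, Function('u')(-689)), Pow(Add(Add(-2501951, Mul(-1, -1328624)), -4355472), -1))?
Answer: Rational(2200349, 5528799) ≈ 0.39798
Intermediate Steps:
Mul(Add(-2202830, Function('u')(-689)), Pow(Add(Add(-2501951, Mul(-1, -1328624)), -4355472), -1)) = Mul(Add(-2202830, Add(1792, Mul(-1, -689))), Pow(Add(Add(-2501951, Mul(-1, -1328624)), -4355472), -1)) = Mul(Add(-2202830, Add(1792, 689)), Pow(Add(Add(-2501951, 1328624), -4355472), -1)) = Mul(Add(-2202830, 2481), Pow(Add(-1173327, -4355472), -1)) = Mul(-2200349, Pow(-5528799, -1)) = Mul(-2200349, Rational(-1, 5528799)) = Rational(2200349, 5528799)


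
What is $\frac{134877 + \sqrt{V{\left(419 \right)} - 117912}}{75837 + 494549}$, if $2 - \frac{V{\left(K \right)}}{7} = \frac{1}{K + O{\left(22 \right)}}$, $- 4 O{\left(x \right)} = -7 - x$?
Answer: $\frac{134877}{570386} + \frac{i \sqrt{342732481190}}{972508130} \approx 0.23647 + 0.00060198 i$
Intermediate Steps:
$O{\left(x \right)} = \frac{7}{4} + \frac{x}{4}$ ($O{\left(x \right)} = - \frac{-7 - x}{4} = \frac{7}{4} + \frac{x}{4}$)
$V{\left(K \right)} = 14 - \frac{7}{\frac{29}{4} + K}$ ($V{\left(K \right)} = 14 - \frac{7}{K + \left(\frac{7}{4} + \frac{1}{4} \cdot 22\right)} = 14 - \frac{7}{K + \left(\frac{7}{4} + \frac{11}{2}\right)} = 14 - \frac{7}{K + \frac{29}{4}} = 14 - \frac{7}{\frac{29}{4} + K}$)
$\frac{134877 + \sqrt{V{\left(419 \right)} - 117912}}{75837 + 494549} = \frac{134877 + \sqrt{\frac{14 \left(27 + 4 \cdot 419\right)}{29 + 4 \cdot 419} - 117912}}{75837 + 494549} = \frac{134877 + \sqrt{\frac{14 \left(27 + 1676\right)}{29 + 1676} - 117912}}{570386} = \left(134877 + \sqrt{14 \cdot \frac{1}{1705} \cdot 1703 - 117912}\right) \frac{1}{570386} = \left(134877 + \sqrt{\frac{23842}{1705} - 117912}\right) \frac{1}{570386} = \left(134877 + \sqrt{- \frac{201016118}{1705}}\right) \frac{1}{570386} = \left(134877 + \frac{i \sqrt{342732481190}}{1705}\right) \frac{1}{570386} = \frac{134877}{570386} + \frac{i \sqrt{342732481190}}{972508130}$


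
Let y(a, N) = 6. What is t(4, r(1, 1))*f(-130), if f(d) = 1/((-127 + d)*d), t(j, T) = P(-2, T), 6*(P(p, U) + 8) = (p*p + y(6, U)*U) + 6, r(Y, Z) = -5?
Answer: -17/50115 ≈ -0.00033922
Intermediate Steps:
P(p, U) = -7 + U + p**2/6 (P(p, U) = -8 + ((p*p + 6*U) + 6)/6 = -8 + ((p**2 + 6*U) + 6)/6 = -8 + (6 + p**2 + 6*U)/6 = -8 + (1 + U + p**2/6) = -7 + U + p**2/6)
t(j, T) = -19/3 + T (t(j, T) = -7 + T + (1/6)*(-2)**2 = -7 + T + (1/6)*4 = -7 + T + 2/3 = -19/3 + T)
f(d) = 1/(d*(-127 + d))
t(4, r(1, 1))*f(-130) = (-19/3 - 5)*(1/((-130)*(-127 - 130))) = -(-17)/(195*(-257)) = -(-17)*(-1)/(195*257) = -34/3*1/33410 = -17/50115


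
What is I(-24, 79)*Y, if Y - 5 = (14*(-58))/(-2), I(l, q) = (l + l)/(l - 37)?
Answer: 19728/61 ≈ 323.41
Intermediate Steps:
I(l, q) = 2*l/(-37 + l) (I(l, q) = (2*l)/(-37 + l) = 2*l/(-37 + l))
Y = 411 (Y = 5 + (14*(-58))/(-2) = 5 - 812*(-½) = 5 + 406 = 411)
I(-24, 79)*Y = (2*(-24)/(-37 - 24))*411 = (2*(-24)/(-61))*411 = (2*(-24)*(-1/61))*411 = (48/61)*411 = 19728/61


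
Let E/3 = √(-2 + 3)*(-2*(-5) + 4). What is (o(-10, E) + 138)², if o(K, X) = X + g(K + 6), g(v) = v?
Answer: 30976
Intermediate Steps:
E = 42 (E = 3*(√(-2 + 3)*(-2*(-5) + 4)) = 3*(√1*(10 + 4)) = 3*(1*14) = 3*14 = 42)
o(K, X) = 6 + K + X (o(K, X) = X + (K + 6) = X + (6 + K) = 6 + K + X)
(o(-10, E) + 138)² = ((6 - 10 + 42) + 138)² = (38 + 138)² = 176² = 30976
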